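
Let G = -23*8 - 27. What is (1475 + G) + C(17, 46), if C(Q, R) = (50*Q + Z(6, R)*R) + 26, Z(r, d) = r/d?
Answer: 2146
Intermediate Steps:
G = -211 (G = -184 - 27 = -211)
C(Q, R) = 32 + 50*Q (C(Q, R) = (50*Q + (6/R)*R) + 26 = (50*Q + 6) + 26 = (6 + 50*Q) + 26 = 32 + 50*Q)
(1475 + G) + C(17, 46) = (1475 - 211) + (32 + 50*17) = 1264 + (32 + 850) = 1264 + 882 = 2146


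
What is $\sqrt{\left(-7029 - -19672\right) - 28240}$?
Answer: $3 i \sqrt{1733} \approx 124.89 i$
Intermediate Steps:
$\sqrt{\left(-7029 - -19672\right) - 28240} = \sqrt{\left(-7029 + 19672\right) - 28240} = \sqrt{12643 - 28240} = \sqrt{-15597} = 3 i \sqrt{1733}$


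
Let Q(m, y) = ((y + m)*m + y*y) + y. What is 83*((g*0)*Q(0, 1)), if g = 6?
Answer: 0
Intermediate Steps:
Q(m, y) = y + y² + m*(m + y) (Q(m, y) = ((m + y)*m + y²) + y = (m*(m + y) + y²) + y = (y² + m*(m + y)) + y = y + y² + m*(m + y))
83*((g*0)*Q(0, 1)) = 83*((6*0)*(1 + 0² + 1² + 0*1)) = 83*(0*(1 + 0 + 1 + 0)) = 83*(0*2) = 83*0 = 0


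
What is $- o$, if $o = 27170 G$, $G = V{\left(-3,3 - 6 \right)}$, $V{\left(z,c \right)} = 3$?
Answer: $-81510$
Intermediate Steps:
$G = 3$
$o = 81510$ ($o = 27170 \cdot 3 = 81510$)
$- o = \left(-1\right) 81510 = -81510$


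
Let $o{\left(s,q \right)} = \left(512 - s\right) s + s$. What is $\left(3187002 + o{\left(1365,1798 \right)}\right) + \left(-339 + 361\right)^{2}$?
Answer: $2024506$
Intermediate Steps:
$o{\left(s,q \right)} = s + s \left(512 - s\right)$ ($o{\left(s,q \right)} = s \left(512 - s\right) + s = s + s \left(512 - s\right)$)
$\left(3187002 + o{\left(1365,1798 \right)}\right) + \left(-339 + 361\right)^{2} = \left(3187002 + 1365 \left(513 - 1365\right)\right) + \left(-339 + 361\right)^{2} = \left(3187002 + 1365 \left(513 - 1365\right)\right) + 22^{2} = \left(3187002 + 1365 \left(-852\right)\right) + 484 = \left(3187002 - 1162980\right) + 484 = 2024022 + 484 = 2024506$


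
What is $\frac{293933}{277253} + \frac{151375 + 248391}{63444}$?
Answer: $\frac{3808370825}{517354098} \approx 7.3612$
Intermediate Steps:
$\frac{293933}{277253} + \frac{151375 + 248391}{63444} = 293933 \cdot \frac{1}{277253} + 399766 \cdot \frac{1}{63444} = \frac{293933}{277253} + \frac{199883}{31722} = \frac{3808370825}{517354098}$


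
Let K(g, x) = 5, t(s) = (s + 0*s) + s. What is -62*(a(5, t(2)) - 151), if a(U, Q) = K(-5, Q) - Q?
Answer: 9300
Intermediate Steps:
t(s) = 2*s (t(s) = (s + 0) + s = s + s = 2*s)
a(U, Q) = 5 - Q
-62*(a(5, t(2)) - 151) = -62*((5 - 2*2) - 151) = -62*((5 - 1*4) - 151) = -62*((5 - 4) - 151) = -62*(1 - 151) = -62*(-150) = 9300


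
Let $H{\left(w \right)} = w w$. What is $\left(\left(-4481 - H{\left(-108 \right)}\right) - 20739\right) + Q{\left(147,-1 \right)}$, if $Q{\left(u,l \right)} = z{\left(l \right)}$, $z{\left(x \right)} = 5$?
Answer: $-36879$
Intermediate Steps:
$Q{\left(u,l \right)} = 5$
$H{\left(w \right)} = w^{2}$
$\left(\left(-4481 - H{\left(-108 \right)}\right) - 20739\right) + Q{\left(147,-1 \right)} = \left(\left(-4481 - \left(-108\right)^{2}\right) - 20739\right) + 5 = \left(\left(-4481 - 11664\right) - 20739\right) + 5 = \left(-16145 - 20739\right) + 5 = -36884 + 5 = -36879$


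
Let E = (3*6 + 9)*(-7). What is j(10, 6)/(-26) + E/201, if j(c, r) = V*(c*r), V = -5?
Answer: 9231/871 ≈ 10.598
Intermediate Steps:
j(c, r) = -5*c*r
E = -189 (E = (18 + 9)*(-7) = 27*(-7) = -189)
j(10, 6)/(-26) + E/201 = -5*10*6/(-26) - 189/201 = -300*(-1/26) - 189*1/201 = 150/13 - 63/67 = 9231/871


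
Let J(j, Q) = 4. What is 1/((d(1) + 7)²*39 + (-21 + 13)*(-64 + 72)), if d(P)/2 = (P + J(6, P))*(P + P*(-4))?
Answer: 1/20567 ≈ 4.8622e-5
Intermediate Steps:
d(P) = -6*P*(4 + P) (d(P) = 2*((P + 4)*(P + P*(-4))) = 2*((4 + P)*(P - 4*P)) = 2*((4 + P)*(-3*P)) = 2*(-3*P*(4 + P)) = -6*P*(4 + P))
1/((d(1) + 7)²*39 + (-21 + 13)*(-64 + 72)) = 1/((-6*1*(4 + 1) + 7)²*39 + (-21 + 13)*(-64 + 72)) = 1/((-6*1*5 + 7)²*39 - 8*8) = 1/((-30 + 7)²*39 - 64) = 1/((-23)²*39 - 64) = 1/(529*39 - 64) = 1/(20631 - 64) = 1/20567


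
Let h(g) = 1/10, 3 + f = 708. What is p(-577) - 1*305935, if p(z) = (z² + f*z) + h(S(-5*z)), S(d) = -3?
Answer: -3797909/10 ≈ -3.7979e+5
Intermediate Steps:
f = 705 (f = -3 + 708 = 705)
h(g) = ⅒
p(z) = ⅒ + z² + 705*z (p(z) = (z² + 705*z) + ⅒ = ⅒ + z² + 705*z)
p(-577) - 1*305935 = (⅒ + (-577)² + 705*(-577)) - 1*305935 = (⅒ + 332929 - 406785) - 305935 = -738559/10 - 305935 = -3797909/10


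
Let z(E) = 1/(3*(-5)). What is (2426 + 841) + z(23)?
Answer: 49004/15 ≈ 3266.9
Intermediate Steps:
z(E) = -1/15 (z(E) = 1/(-15) = -1/15)
(2426 + 841) + z(23) = (2426 + 841) - 1/15 = 3267 - 1/15 = 49004/15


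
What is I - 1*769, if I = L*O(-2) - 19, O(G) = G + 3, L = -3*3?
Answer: -797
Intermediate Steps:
L = -9
O(G) = 3 + G
I = -28 (I = -9*(3 - 2) - 19 = -9*1 - 19 = -9 - 19 = -28)
I - 1*769 = -28 - 1*769 = -28 - 769 = -797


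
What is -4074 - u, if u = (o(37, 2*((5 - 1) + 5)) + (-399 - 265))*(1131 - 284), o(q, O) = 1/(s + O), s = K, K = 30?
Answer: 26799185/48 ≈ 5.5832e+5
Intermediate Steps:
s = 30
o(q, O) = 1/(30 + O)
u = -26994737/48 (u = (1/(30 + 2*((5 - 1) + 5)) + (-399 - 265))*(1131 - 284) = (1/(30 + 2*(4 + 5)) - 664)*847 = (1/(30 + 2*9) - 664)*847 = (1/(30 + 18) - 664)*847 = (1/48 - 664)*847 = -31871/48*847 = -26994737/48 ≈ -5.6239e+5)
-4074 - u = -4074 - 1*(-26994737/48) = -4074 + 26994737/48 = 26799185/48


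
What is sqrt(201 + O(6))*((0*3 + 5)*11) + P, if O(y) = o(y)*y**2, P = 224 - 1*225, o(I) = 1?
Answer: -1 + 55*sqrt(237) ≈ 845.71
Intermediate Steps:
P = -1 (P = 224 - 225 = -1)
O(y) = y**2 (O(y) = 1*y**2 = y**2)
sqrt(201 + O(6))*((0*3 + 5)*11) + P = sqrt(201 + 6**2)*((0*3 + 5)*11) - 1 = sqrt(201 + 36)*((0 + 5)*11) - 1 = sqrt(237)*(5*11) - 1 = sqrt(237)*55 - 1 = 55*sqrt(237) - 1 = -1 + 55*sqrt(237)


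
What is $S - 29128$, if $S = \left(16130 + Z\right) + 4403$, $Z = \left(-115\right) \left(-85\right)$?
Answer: $1180$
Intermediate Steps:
$Z = 9775$
$S = 30308$ ($S = \left(16130 + 9775\right) + 4403 = 25905 + 4403 = 30308$)
$S - 29128 = 30308 - 29128 = 1180$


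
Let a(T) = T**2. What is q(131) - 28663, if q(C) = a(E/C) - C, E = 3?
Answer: -494133825/17161 ≈ -28794.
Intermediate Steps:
q(C) = -C + 9/C**2 (q(C) = (3/C)**2 - C = 9/C**2 - C = -C + 9/C**2)
q(131) - 28663 = (-1*131 + 9/131**2) - 28663 = (-131 + 9*(1/17161)) - 28663 = (-131 + 9/17161) - 28663 = -2248082/17161 - 28663 = -494133825/17161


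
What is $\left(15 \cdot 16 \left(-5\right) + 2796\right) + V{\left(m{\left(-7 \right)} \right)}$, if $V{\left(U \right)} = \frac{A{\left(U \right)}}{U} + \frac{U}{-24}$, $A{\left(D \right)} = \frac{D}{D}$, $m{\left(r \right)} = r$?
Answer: $\frac{268153}{168} \approx 1596.1$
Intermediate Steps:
$A{\left(D \right)} = 1$
$V{\left(U \right)} = \frac{1}{U} - \frac{U}{24}$ ($V{\left(U \right)} = 1 \frac{1}{U} + \frac{U}{-24} = \frac{1}{U} + U \left(- \frac{1}{24}\right) = \frac{1}{U} - \frac{U}{24}$)
$\left(15 \cdot 16 \left(-5\right) + 2796\right) + V{\left(m{\left(-7 \right)} \right)} = \left(15 \cdot 16 \left(-5\right) + 2796\right) + \left(\frac{1}{-7} - - \frac{7}{24}\right) = \left(240 \left(-5\right) + 2796\right) + \left(- \frac{1}{7} + \frac{7}{24}\right) = \left(-1200 + 2796\right) + \frac{25}{168} = 1596 + \frac{25}{168} = \frac{268153}{168}$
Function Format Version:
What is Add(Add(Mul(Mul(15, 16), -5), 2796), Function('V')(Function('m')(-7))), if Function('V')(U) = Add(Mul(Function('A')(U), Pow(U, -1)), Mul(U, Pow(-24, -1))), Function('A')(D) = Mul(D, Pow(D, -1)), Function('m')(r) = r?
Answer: Rational(268153, 168) ≈ 1596.1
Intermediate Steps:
Function('A')(D) = 1
Function('V')(U) = Add(Pow(U, -1), Mul(Rational(-1, 24), U)) (Function('V')(U) = Add(Mul(1, Pow(U, -1)), Mul(U, Pow(-24, -1))) = Add(Pow(U, -1), Mul(U, Rational(-1, 24))) = Add(Pow(U, -1), Mul(Rational(-1, 24), U)))
Add(Add(Mul(Mul(15, 16), -5), 2796), Function('V')(Function('m')(-7))) = Add(Add(Mul(Mul(15, 16), -5), 2796), Add(Pow(-7, -1), Mul(Rational(-1, 24), -7))) = Add(Add(Mul(240, -5), 2796), Add(Rational(-1, 7), Rational(7, 24))) = Add(Add(-1200, 2796), Rational(25, 168)) = Add(1596, Rational(25, 168)) = Rational(268153, 168)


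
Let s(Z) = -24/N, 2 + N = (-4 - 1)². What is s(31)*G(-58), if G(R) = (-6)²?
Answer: -864/23 ≈ -37.565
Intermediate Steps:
N = 23 (N = -2 + (-4 - 1)² = -2 + (-5)² = -2 + 25 = 23)
s(Z) = -24/23
G(R) = 36
s(31)*G(-58) = -24/23*36 = -864/23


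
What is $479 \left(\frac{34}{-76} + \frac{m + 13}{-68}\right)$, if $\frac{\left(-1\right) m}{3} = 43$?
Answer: $\frac{389427}{646} \approx 602.83$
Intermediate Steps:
$m = -129$ ($m = \left(-3\right) 43 = -129$)
$479 \left(\frac{34}{-76} + \frac{m + 13}{-68}\right) = 479 \left(\frac{34}{-76} + \frac{-129 + 13}{-68}\right) = 479 \left(34 \left(- \frac{1}{76}\right) - - \frac{29}{17}\right) = 479 \left(- \frac{17}{38} + \frac{29}{17}\right) = 479 \cdot \frac{813}{646} = \frac{389427}{646}$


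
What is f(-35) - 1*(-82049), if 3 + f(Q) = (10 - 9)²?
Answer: 82047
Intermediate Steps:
f(Q) = -2 (f(Q) = -3 + (10 - 9)² = -3 + 1² = -3 + 1 = -2)
f(-35) - 1*(-82049) = -2 - 1*(-82049) = -2 + 82049 = 82047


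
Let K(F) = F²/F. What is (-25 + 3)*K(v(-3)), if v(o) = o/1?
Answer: 66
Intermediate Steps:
v(o) = o (v(o) = o*1 = o)
K(F) = F
(-25 + 3)*K(v(-3)) = (-25 + 3)*(-3) = -22*(-3) = 66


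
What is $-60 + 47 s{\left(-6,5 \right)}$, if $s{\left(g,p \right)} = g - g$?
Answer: $-60$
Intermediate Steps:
$s{\left(g,p \right)} = 0$
$-60 + 47 s{\left(-6,5 \right)} = -60 + 47 \cdot 0 = -60 + 0 = -60$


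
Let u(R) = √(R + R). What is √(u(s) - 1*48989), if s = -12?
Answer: √(-48989 + 2*I*√6) ≈ 0.011 + 221.33*I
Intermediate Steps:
u(R) = √2*√R (u(R) = √(2*R) = √2*√R)
√(u(s) - 1*48989) = √(√2*√(-12) - 1*48989) = √(√2*(2*I*√3) - 48989) = √(2*I*√6 - 48989) = √(-48989 + 2*I*√6)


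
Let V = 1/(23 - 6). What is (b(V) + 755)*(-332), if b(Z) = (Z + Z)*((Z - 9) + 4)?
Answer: -72384964/289 ≈ -2.5047e+5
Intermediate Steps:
V = 1/17 ≈ 0.058824
b(Z) = 2*Z*(-5 + Z) (b(Z) = (2*Z)*((-9 + Z) + 4) = (2*Z)*(-5 + Z) = 2*Z*(-5 + Z))
(b(V) + 755)*(-332) = (2*(1/17)*(-5 + 1/17) + 755)*(-332) = (2*(1/17)*(-84/17) + 755)*(-332) = (-168/289 + 755)*(-332) = (218027/289)*(-332) = -72384964/289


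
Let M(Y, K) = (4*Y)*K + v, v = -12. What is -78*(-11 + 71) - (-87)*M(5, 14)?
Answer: 18636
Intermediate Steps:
M(Y, K) = -12 + 4*K*Y (M(Y, K) = (4*Y)*K - 12 = 4*K*Y - 12 = -12 + 4*K*Y)
-78*(-11 + 71) - (-87)*M(5, 14) = -78*(-11 + 71) - (-87)*(-12 + 4*14*5) = -78*60 - (-87)*(-12 + 280) = -4680 - (-87)*268 = -4680 - 1*(-23316) = -4680 + 23316 = 18636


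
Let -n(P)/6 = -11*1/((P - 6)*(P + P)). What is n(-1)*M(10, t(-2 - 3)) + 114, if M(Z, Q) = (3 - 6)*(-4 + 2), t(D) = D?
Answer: 996/7 ≈ 142.29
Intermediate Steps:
M(Z, Q) = 6 (M(Z, Q) = -3*(-2) = 6)
n(P) = 33/(P*(-6 + P)) (n(P) = -(-66)/((P + P)*(P - 6)) = -(-66)/((2*P)*(-6 + P)) = -(-66)/(2*P*(-6 + P)) = -(-66)*1/(2*P*(-6 + P)) = -(-33)/(P*(-6 + P)) = 33/(P*(-6 + P)))
n(-1)*M(10, t(-2 - 3)) + 114 = (33/(-1*(-6 - 1)))*6 + 114 = (33*(-1)/(-7))*6 + 114 = (33*(-1)*(-1/7))*6 + 114 = (33/7)*6 + 114 = 198/7 + 114 = 996/7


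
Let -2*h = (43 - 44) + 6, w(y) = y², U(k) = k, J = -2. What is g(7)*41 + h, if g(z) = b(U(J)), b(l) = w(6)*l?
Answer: -5909/2 ≈ -2954.5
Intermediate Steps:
b(l) = 36*l (b(l) = 6²*l = 36*l)
g(z) = -72 (g(z) = 36*(-2) = -72)
h = -5/2 (h = -((43 - 44) + 6)/2 = -(-1 + 6)/2 = -½*5 = -5/2 ≈ -2.5000)
g(7)*41 + h = -72*41 - 5/2 = -2952 - 5/2 = -5909/2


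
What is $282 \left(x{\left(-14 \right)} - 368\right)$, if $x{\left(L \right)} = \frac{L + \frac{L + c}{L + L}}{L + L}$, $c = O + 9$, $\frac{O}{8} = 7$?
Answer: $- \frac{40617729}{392} \approx -1.0362 \cdot 10^{5}$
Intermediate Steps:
$O = 56$ ($O = 8 \cdot 7 = 56$)
$c = 65$ ($c = 56 + 9 = 65$)
$x{\left(L \right)} = \frac{L + \frac{65 + L}{2 L}}{2 L}$ ($x{\left(L \right)} = \frac{L + \frac{L + 65}{L + L}}{L + L} = \frac{L + \frac{65 + L}{2 L}}{2 L}$)
$282 \left(x{\left(-14 \right)} - 368\right) = 282 \left(\frac{65 - 14 + 2 \left(-14\right)^{2}}{4 \cdot 196} - 368\right) = 282 \left(\frac{1}{4} \cdot \frac{1}{196} \left(65 - 14 + 2 \cdot 196\right) - 368\right) = 282 \left(\frac{1}{4} \cdot \frac{1}{196} \left(65 - 14 + 392\right) - 368\right) = 282 \left(\frac{1}{4} \cdot \frac{1}{196} \cdot 443 - 368\right) = 282 \left(\frac{443}{784} - 368\right) = 282 \left(- \frac{288069}{784}\right) = - \frac{40617729}{392}$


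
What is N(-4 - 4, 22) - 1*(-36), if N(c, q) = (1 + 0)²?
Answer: 37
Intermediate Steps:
N(c, q) = 1 (N(c, q) = 1² = 1)
N(-4 - 4, 22) - 1*(-36) = 1 - 1*(-36) = 1 + 36 = 37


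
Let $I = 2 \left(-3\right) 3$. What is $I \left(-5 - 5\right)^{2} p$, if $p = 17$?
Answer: $-30600$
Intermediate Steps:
$I = -18$ ($I = \left(-6\right) 3 = -18$)
$I \left(-5 - 5\right)^{2} p = - 18 \left(-5 - 5\right)^{2} \cdot 17 = - 18 \left(-10\right)^{2} \cdot 17 = \left(-18\right) 100 \cdot 17 = \left(-1800\right) 17 = -30600$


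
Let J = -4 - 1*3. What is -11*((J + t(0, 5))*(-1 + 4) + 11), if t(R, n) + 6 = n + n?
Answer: -22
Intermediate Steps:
J = -7 (J = -4 - 3 = -7)
t(R, n) = -6 + 2*n (t(R, n) = -6 + (n + n) = -6 + 2*n)
-11*((J + t(0, 5))*(-1 + 4) + 11) = -11*((-7 + (-6 + 2*5))*(-1 + 4) + 11) = -11*((-7 + (-6 + 10))*3 + 11) = -11*((-7 + 4)*3 + 11) = -11*(-3*3 + 11) = -11*(-9 + 11) = -11*2 = -22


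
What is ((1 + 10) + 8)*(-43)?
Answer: -817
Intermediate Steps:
((1 + 10) + 8)*(-43) = (11 + 8)*(-43) = 19*(-43) = -817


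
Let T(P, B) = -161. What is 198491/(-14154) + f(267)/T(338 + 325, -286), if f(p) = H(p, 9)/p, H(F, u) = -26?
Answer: -406293553/28973238 ≈ -14.023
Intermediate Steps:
f(p) = -26/p
198491/(-14154) + f(267)/T(338 + 325, -286) = 198491/(-14154) - 26/267/(-161) = 198491*(-1/14154) - 26*1/267*(-1/161) = -198491/14154 - 26/267*(-1/161) = -198491/14154 + 26/42987 = -406293553/28973238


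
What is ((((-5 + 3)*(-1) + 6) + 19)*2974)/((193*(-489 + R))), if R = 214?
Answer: -80298/53075 ≈ -1.5129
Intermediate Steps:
((((-5 + 3)*(-1) + 6) + 19)*2974)/((193*(-489 + R))) = ((((-5 + 3)*(-1) + 6) + 19)*2974)/((193*(-489 + 214))) = (((-2*(-1) + 6) + 19)*2974)/((193*(-275))) = (((2 + 6) + 19)*2974)/(-53075) = ((8 + 19)*2974)*(-1/53075) = (27*2974)*(-1/53075) = 80298*(-1/53075) = -80298/53075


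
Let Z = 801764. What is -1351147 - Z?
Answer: -2152911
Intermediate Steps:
-1351147 - Z = -1351147 - 1*801764 = -1351147 - 801764 = -2152911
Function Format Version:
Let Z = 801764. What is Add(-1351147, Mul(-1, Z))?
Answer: -2152911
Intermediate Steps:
Add(-1351147, Mul(-1, Z)) = Add(-1351147, Mul(-1, 801764)) = Add(-1351147, -801764) = -2152911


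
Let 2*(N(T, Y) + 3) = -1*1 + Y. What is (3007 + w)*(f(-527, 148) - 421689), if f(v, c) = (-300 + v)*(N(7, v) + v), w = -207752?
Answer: -48104633005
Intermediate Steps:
N(T, Y) = -7/2 + Y/2 (N(T, Y) = -3 + (-1*1 + Y)/2 = -3 + (-1 + Y)/2 = -3 + (-1/2 + Y/2) = -7/2 + Y/2)
f(v, c) = (-300 + v)*(-7/2 + 3*v/2) (f(v, c) = (-300 + v)*((-7/2 + v/2) + v) = (-300 + v)*(-7/2 + 3*v/2))
(3007 + w)*(f(-527, 148) - 421689) = (3007 - 207752)*((1050 - 907/2*(-527) + (3/2)*(-527)**2) - 421689) = -204745*((1050 + 477989/2 + (3/2)*277729) - 421689) = -204745*((1050 + 477989/2 + 833187/2) - 421689) = -204745*(656638 - 421689) = -204745*234949 = -48104633005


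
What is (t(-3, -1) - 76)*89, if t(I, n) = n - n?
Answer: -6764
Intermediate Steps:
t(I, n) = 0
(t(-3, -1) - 76)*89 = (0 - 76)*89 = -76*89 = -6764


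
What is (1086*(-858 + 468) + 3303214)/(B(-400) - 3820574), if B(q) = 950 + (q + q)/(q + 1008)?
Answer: -54713806/72572881 ≈ -0.75391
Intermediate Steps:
B(q) = 950 + 2*q/(1008 + q) (B(q) = 950 + (2*q)/(1008 + q) = 950 + 2*q/(1008 + q))
(1086*(-858 + 468) + 3303214)/(B(-400) - 3820574) = (1086*(-858 + 468) + 3303214)/(56*(17100 + 17*(-400))/(1008 - 400) - 3820574) = (1086*(-390) + 3303214)/(56*(17100 - 6800)/608 - 3820574) = (-423540 + 3303214)/(56*(1/608)*10300 - 3820574) = 2879674/(18025/19 - 3820574) = 2879674/(-72572881/19) = 2879674*(-19/72572881) = -54713806/72572881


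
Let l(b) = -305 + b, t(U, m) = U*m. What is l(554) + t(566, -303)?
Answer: -171249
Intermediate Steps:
l(554) + t(566, -303) = (-305 + 554) + 566*(-303) = 249 - 171498 = -171249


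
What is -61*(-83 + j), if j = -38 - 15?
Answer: 8296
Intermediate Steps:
j = -53
-61*(-83 + j) = -61*(-83 - 53) = -61*(-136) = 8296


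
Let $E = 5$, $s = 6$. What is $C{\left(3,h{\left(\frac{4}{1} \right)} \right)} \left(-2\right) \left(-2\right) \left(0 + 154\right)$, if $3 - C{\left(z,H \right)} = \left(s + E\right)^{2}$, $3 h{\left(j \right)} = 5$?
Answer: $-72688$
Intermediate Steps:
$h{\left(j \right)} = \frac{5}{3}$ ($h{\left(j \right)} = \frac{1}{3} \cdot 5 = \frac{5}{3}$)
$C{\left(z,H \right)} = -118$ ($C{\left(z,H \right)} = 3 - \left(6 + 5\right)^{2} = 3 - 11^{2} = 3 - 121 = -118$)
$C{\left(3,h{\left(\frac{4}{1} \right)} \right)} \left(-2\right) \left(-2\right) \left(0 + 154\right) = \left(-118\right) \left(-2\right) \left(-2\right) \left(0 + 154\right) = 236 \left(-2\right) 154 = \left(-472\right) 154 = -72688$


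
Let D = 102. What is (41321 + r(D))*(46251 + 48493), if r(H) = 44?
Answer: 3919085560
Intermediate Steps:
(41321 + r(D))*(46251 + 48493) = (41321 + 44)*(46251 + 48493) = 41365*94744 = 3919085560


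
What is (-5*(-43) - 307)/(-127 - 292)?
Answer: 92/419 ≈ 0.21957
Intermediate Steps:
(-5*(-43) - 307)/(-127 - 292) = (215 - 307)/(-419) = -92*(-1/419) = 92/419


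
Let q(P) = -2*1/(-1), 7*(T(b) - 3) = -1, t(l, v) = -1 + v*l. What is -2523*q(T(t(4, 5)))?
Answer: -5046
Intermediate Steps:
t(l, v) = -1 + l*v
T(b) = 20/7 (T(b) = 3 + (1/7)*(-1) = 3 - 1/7 = 20/7)
q(P) = 2 (q(P) = -2*(-1) = 2)
-2523*q(T(t(4, 5))) = -2523*2 = -5046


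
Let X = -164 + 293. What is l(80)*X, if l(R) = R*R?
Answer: 825600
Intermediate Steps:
X = 129
l(R) = R²
l(80)*X = 80²*129 = 6400*129 = 825600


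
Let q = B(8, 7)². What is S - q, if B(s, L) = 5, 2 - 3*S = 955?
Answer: -1028/3 ≈ -342.67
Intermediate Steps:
S = -953/3 (S = ⅔ - ⅓*955 = ⅔ - 955/3 = -953/3 ≈ -317.67)
q = 25 (q = 5² = 25)
S - q = -953/3 - 1*25 = -953/3 - 25 = -1028/3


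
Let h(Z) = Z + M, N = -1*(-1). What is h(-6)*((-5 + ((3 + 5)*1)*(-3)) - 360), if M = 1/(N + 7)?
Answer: 18283/8 ≈ 2285.4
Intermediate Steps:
N = 1
M = ⅛ (M = 1/(1 + 7) = 1/8 = ⅛ ≈ 0.12500)
h(Z) = ⅛ + Z (h(Z) = Z + ⅛ = ⅛ + Z)
h(-6)*((-5 + ((3 + 5)*1)*(-3)) - 360) = (⅛ - 6)*((-5 + ((3 + 5)*1)*(-3)) - 360) = -47*((-5 + (8*1)*(-3)) - 360)/8 = -47*((-5 + 8*(-3)) - 360)/8 = -47*((-5 - 24) - 360)/8 = -47*(-29 - 360)/8 = -47/8*(-389) = 18283/8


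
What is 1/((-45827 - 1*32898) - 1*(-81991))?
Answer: 1/3266 ≈ 0.00030618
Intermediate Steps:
1/((-45827 - 1*32898) - 1*(-81991)) = 1/((-45827 - 32898) + 81991) = 1/(-78725 + 81991) = 1/3266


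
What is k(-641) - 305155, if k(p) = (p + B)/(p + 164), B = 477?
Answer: -145558771/477 ≈ -3.0515e+5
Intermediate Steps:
k(p) = (477 + p)/(164 + p) (k(p) = (p + 477)/(p + 164) = (477 + p)/(164 + p))
k(-641) - 305155 = (477 - 641)/(164 - 641) - 305155 = -164/(-477) - 305155 = -1/477*(-164) - 305155 = 164/477 - 305155 = -145558771/477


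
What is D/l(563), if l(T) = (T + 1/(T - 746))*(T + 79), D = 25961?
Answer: 1583621/22047992 ≈ 0.071826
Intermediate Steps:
l(T) = (79 + T)*(T + 1/(-746 + T)) (l(T) = (T + 1/(-746 + T))*(79 + T) = (79 + T)*(T + 1/(-746 + T)))
D/l(563) = 25961/(((79 + 563**3 - 58933*563 - 667*563**2)/(-746 + 563))) = 25961/(((79 + 178453547 - 33179279 - 667*316969)/(-183))) = 25961/((-(79 + 178453547 - 33179279 - 211418323)/183)) = 25961/((-1/183*(-66143976))) = 25961/(22047992/61) = 25961*(61/22047992) = 1583621/22047992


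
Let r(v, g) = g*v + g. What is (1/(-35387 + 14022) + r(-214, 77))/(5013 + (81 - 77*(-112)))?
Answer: -175203683/146542535 ≈ -1.1956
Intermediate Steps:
r(v, g) = g + g*v
(1/(-35387 + 14022) + r(-214, 77))/(5013 + (81 - 77*(-112))) = (1/(-35387 + 14022) + 77*(1 - 214))/(5013 + (81 - 77*(-112))) = (1/(-21365) + 77*(-213))/(5013 + (81 + 8624)) = (-1/21365 - 16401)/(5013 + 8705) = -350407366/21365/13718 = -350407366/21365*1/13718 = -175203683/146542535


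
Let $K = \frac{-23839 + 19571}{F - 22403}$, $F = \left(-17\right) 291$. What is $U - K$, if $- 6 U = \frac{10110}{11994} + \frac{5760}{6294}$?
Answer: $- \frac{77263683979}{172054829550} \approx -0.44906$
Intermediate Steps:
$F = -4947$
$K = \frac{2134}{13675}$ ($K = \frac{-23839 + 19571}{-4947 - 22403} = - \frac{4268}{-27350} = \left(-4268\right) \left(- \frac{1}{27350}\right) = \frac{2134}{13675} \approx 0.15605$)
$U = - \frac{3686605}{12581706}$ ($U = - \frac{\frac{10110}{11994} + \frac{5760}{6294}}{6} = - \frac{10110 \cdot \frac{1}{11994} + 5760 \cdot \frac{1}{6294}}{6} = - \frac{\frac{1685}{1999} + \frac{960}{1049}}{6} = \left(- \frac{1}{6}\right) \frac{3686605}{2096951} = - \frac{3686605}{12581706} \approx -0.29301$)
$U - K = - \frac{3686605}{12581706} - \frac{2134}{13675} = - \frac{77263683979}{172054829550}$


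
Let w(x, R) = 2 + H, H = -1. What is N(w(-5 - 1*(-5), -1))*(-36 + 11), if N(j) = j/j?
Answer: -25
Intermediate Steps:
w(x, R) = 1 (w(x, R) = 2 - 1 = 1)
N(j) = 1
N(w(-5 - 1*(-5), -1))*(-36 + 11) = 1*(-36 + 11) = 1*(-25) = -25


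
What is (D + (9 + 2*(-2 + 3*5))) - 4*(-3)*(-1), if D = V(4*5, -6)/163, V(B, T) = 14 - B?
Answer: 3743/163 ≈ 22.963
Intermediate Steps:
D = -6/163 (D = (14 - 4*5)/163 = (14 - 1*20)*(1/163) = (14 - 20)*(1/163) = -6*1/163 = -6/163 ≈ -0.036810)
(D + (9 + 2*(-2 + 3*5))) - 4*(-3)*(-1) = (-6/163 + (9 + 2*(-2 + 3*5))) - 4*(-3)*(-1) = (-6/163 + (9 + 2*(-2 + 15))) + 12*(-1) = (-6/163 + (9 + 2*13)) - 12 = (-6/163 + (9 + 26)) - 12 = (-6/163 + 35) - 12 = 5699/163 - 12 = 3743/163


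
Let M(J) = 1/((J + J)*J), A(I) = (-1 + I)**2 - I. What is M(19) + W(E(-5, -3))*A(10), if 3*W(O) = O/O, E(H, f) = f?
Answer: 51265/2166 ≈ 23.668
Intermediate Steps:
M(J) = 1/(2*J**2) (M(J) = 1/(((2*J))*J) = (1/(2*J))/J = 1/(2*J**2))
W(O) = 1/3 (W(O) = (O/O)/3 = (1/3)*1 = 1/3)
M(19) + W(E(-5, -3))*A(10) = (1/2)/19**2 + ((-1 + 10)**2 - 1*10)/3 = (1/2)*(1/361) + (9**2 - 10)/3 = 1/722 + (81 - 10)/3 = 1/722 + (1/3)*71 = 1/722 + 71/3 = 51265/2166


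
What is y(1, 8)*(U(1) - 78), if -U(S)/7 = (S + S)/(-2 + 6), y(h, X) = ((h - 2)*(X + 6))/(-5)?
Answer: -1141/5 ≈ -228.20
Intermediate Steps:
y(h, X) = -(-2 + h)*(6 + X)/5 (y(h, X) = ((-2 + h)*(6 + X))*(-1/5) = -(-2 + h)*(6 + X)/5)
U(S) = -7*S/2 (U(S) = -7*(S + S)/(-2 + 6) = -7*2*S/4 = -7*S/2)
y(1, 8)*(U(1) - 78) = (12/5 - 6/5*1 + (2/5)*8 - 1/5*8*1)*(-7/2*1 - 78) = (12/5 - 6/5 + 16/5 - 8/5)*(-7/2 - 78) = (14/5)*(-163/2) = -1141/5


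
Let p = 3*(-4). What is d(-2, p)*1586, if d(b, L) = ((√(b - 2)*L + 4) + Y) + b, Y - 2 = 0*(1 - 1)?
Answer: 6344 - 38064*I ≈ 6344.0 - 38064.0*I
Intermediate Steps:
p = -12
Y = 2 (Y = 2 + 0*(1 - 1) = 2 + 0*0 = 2 + 0 = 2)
d(b, L) = 6 + b + L*√(-2 + b) (d(b, L) = ((√(b - 2)*L + 4) + 2) + b = ((√(-2 + b)*L + 4) + 2) + b = ((L*√(-2 + b) + 4) + 2) + b = ((4 + L*√(-2 + b)) + 2) + b = (6 + L*√(-2 + b)) + b = 6 + b + L*√(-2 + b))
d(-2, p)*1586 = (6 - 2 - 12*√(-2 - 2))*1586 = (6 - 2 - 24*I)*1586 = (4 - 24*I)*1586 = 6344 - 38064*I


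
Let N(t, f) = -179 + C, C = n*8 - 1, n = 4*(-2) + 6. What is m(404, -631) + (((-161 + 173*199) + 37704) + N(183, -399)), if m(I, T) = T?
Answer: 71143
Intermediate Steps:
n = -2 (n = -8 + 6 = -2)
C = -17 (C = -2*8 - 1 = -16 - 1 = -17)
N(t, f) = -196 (N(t, f) = -179 - 17 = -196)
m(404, -631) + (((-161 + 173*199) + 37704) + N(183, -399)) = -631 + (((-161 + 173*199) + 37704) - 196) = -631 + (((-161 + 34427) + 37704) - 196) = -631 + ((34266 + 37704) - 196) = -631 + (71970 - 196) = -631 + 71774 = 71143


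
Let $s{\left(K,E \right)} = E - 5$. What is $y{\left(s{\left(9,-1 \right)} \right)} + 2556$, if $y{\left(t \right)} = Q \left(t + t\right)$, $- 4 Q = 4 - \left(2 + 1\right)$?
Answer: $2559$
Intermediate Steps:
$s{\left(K,E \right)} = -5 + E$ ($s{\left(K,E \right)} = E - 5 = -5 + E$)
$Q = - \frac{1}{4}$ ($Q = - \frac{4 - \left(2 + 1\right)}{4} = - \frac{4 - 3}{4} = \left(- \frac{1}{4}\right) 1 = - \frac{1}{4} \approx -0.25$)
$y{\left(t \right)} = - \frac{t}{2}$ ($y{\left(t \right)} = - \frac{t + t}{4} = - \frac{2 t}{4} = - \frac{t}{2}$)
$y{\left(s{\left(9,-1 \right)} \right)} + 2556 = - \frac{-5 - 1}{2} + 2556 = \left(- \frac{1}{2}\right) \left(-6\right) + 2556 = 3 + 2556 = 2559$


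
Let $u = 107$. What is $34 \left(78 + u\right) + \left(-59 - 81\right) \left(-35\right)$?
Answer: $11190$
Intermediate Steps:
$34 \left(78 + u\right) + \left(-59 - 81\right) \left(-35\right) = 34 \left(78 + 107\right) + \left(-59 - 81\right) \left(-35\right) = 34 \cdot 185 - -4900 = 6290 + 4900 = 11190$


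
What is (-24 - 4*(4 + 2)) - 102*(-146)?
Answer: 14844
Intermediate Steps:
(-24 - 4*(4 + 2)) - 102*(-146) = (-24 - 4*6) + 14892 = (-24 - 1*24) + 14892 = (-24 - 24) + 14892 = -48 + 14892 = 14844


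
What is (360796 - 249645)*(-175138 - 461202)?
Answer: -70729827340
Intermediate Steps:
(360796 - 249645)*(-175138 - 461202) = 111151*(-636340) = -70729827340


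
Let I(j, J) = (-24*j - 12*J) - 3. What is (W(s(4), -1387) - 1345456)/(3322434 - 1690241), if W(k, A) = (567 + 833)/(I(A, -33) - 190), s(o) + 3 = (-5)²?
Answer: -45060665496/54663775763 ≈ -0.82432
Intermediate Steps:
s(o) = 22 (s(o) = -3 + (-5)² = -3 + 25 = 22)
I(j, J) = -3 - 24*j - 12*J
W(k, A) = 1400/(203 - 24*A) (W(k, A) = (567 + 833)/((-3 - 24*A - 12*(-33)) - 190) = 1400/((-3 - 24*A + 396) - 190) = 1400/((393 - 24*A) - 190) = 1400/(203 - 24*A))
(W(s(4), -1387) - 1345456)/(3322434 - 1690241) = (-1400/(-203 + 24*(-1387)) - 1345456)/(3322434 - 1690241) = (-1400/(-203 - 33288) - 1345456)/1632193 = (-1400/(-33491) - 1345456)*(1/1632193) = (-1400*(-1/33491) - 1345456)*(1/1632193) = (1400/33491 - 1345456)*(1/1632193) = -45060665496/33491*1/1632193 = -45060665496/54663775763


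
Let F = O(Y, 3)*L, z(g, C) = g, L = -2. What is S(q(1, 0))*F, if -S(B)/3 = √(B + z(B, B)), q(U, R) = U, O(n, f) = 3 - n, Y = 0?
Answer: 18*√2 ≈ 25.456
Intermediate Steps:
S(B) = -3*√2*√B (S(B) = -3*√(B + B) = -3*√2*√B)
F = -6 (F = (3 - 1*0)*(-2) = (3 + 0)*(-2) = 3*(-2) = -6)
S(q(1, 0))*F = -3*√2*√1*(-6) = -3*√2*1*(-6) = -3*√2*(-6) = 18*√2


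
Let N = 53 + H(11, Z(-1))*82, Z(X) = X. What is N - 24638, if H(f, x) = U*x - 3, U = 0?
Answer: -24831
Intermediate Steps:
H(f, x) = -3 (H(f, x) = 0*x - 3 = 0 - 3 = -3)
N = -193 (N = 53 - 3*82 = 53 - 246 = -193)
N - 24638 = -193 - 24638 = -24831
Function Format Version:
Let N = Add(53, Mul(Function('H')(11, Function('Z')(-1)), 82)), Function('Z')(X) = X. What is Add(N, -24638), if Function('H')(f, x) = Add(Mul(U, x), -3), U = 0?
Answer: -24831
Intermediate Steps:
Function('H')(f, x) = -3 (Function('H')(f, x) = Add(Mul(0, x), -3) = Add(0, -3) = -3)
N = -193 (N = Add(53, Mul(-3, 82)) = Add(53, -246) = -193)
Add(N, -24638) = Add(-193, -24638) = -24831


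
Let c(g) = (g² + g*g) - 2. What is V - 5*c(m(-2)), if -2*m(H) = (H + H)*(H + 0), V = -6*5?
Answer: -180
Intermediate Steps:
V = -30
m(H) = -H² (m(H) = -(H + H)*(H + 0)/2 = -2*H*H/2 = -H²)
c(g) = -2 + 2*g² (c(g) = (g² + g²) - 2 = 2*g² - 2 = -2 + 2*g²)
V - 5*c(m(-2)) = -30 - 5*(-2 + 2*(-1*(-2)²)²) = -30 - 5*(-2 + 2*(-1*4)²) = -30 - 5*(-2 + 2*(-4)²) = -30 - 5*(-2 + 2*16) = -30 - 5*(-2 + 32) = -30 - 5*30 = -30 - 150 = -180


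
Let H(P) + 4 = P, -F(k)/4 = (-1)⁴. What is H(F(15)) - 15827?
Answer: -15835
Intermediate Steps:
F(k) = -4 (F(k) = -4*(-1)⁴ = -4*1 = -4)
H(P) = -4 + P
H(F(15)) - 15827 = (-4 - 4) - 15827 = -8 - 15827 = -15835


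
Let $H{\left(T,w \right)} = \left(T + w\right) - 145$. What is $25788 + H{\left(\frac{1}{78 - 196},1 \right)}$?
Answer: $\frac{3025991}{118} \approx 25644.0$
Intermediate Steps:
$H{\left(T,w \right)} = -145 + T + w$
$25788 + H{\left(\frac{1}{78 - 196},1 \right)} = 25788 + \left(-145 + \frac{1}{78 - 196} + 1\right) = 25788 + \left(-145 + \frac{1}{-118} + 1\right) = 25788 - \frac{16993}{118} = \frac{3025991}{118}$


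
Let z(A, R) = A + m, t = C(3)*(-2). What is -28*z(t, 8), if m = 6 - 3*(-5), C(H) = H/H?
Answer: -532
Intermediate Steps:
C(H) = 1
m = 21 (m = 6 + 15 = 21)
t = -2 (t = 1*(-2) = -2)
z(A, R) = 21 + A (z(A, R) = A + 21 = 21 + A)
-28*z(t, 8) = -28*(21 - 2) = -28*19 = -532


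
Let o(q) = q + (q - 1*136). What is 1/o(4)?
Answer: -1/128 ≈ -0.0078125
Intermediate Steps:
o(q) = -136 + 2*q (o(q) = q + (q - 136) = q + (-136 + q) = -136 + 2*q)
1/o(4) = 1/(-136 + 2*4) = 1/(-136 + 8) = 1/(-128) = -1/128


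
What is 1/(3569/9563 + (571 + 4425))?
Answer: 9563/47780317 ≈ 0.00020015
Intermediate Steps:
1/(3569/9563 + (571 + 4425)) = 1/(3569*(1/9563) + 4996) = 1/(3569/9563 + 4996) = 1/(47780317/9563) = 9563/47780317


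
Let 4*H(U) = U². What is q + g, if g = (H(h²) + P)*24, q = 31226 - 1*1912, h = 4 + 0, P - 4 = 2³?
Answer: 31138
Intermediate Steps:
P = 12 (P = 4 + 2³ = 4 + 8 = 12)
h = 4
H(U) = U²/4
q = 29314 (q = 31226 - 1912 = 29314)
g = 1824 (g = ((4²)²/4 + 12)*24 = ((¼)*16² + 12)*24 = ((¼)*256 + 12)*24 = (64 + 12)*24 = 76*24 = 1824)
q + g = 29314 + 1824 = 31138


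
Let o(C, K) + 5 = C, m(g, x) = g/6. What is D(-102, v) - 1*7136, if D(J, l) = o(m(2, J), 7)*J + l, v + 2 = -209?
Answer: -6871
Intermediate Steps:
v = -211 (v = -2 - 209 = -211)
m(g, x) = g/6 (m(g, x) = g*(1/6) = g/6)
o(C, K) = -5 + C
D(J, l) = l - 14*J/3 (D(J, l) = (-5 + (1/6)*2)*J + l = (-5 + 1/3)*J + l = -14*J/3 + l = l - 14*J/3)
D(-102, v) - 1*7136 = (-211 - 14/3*(-102)) - 1*7136 = (-211 + 476) - 7136 = 265 - 7136 = -6871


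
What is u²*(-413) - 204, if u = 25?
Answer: -258329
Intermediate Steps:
u²*(-413) - 204 = 25²*(-413) - 204 = 625*(-413) - 204 = -258125 - 204 = -258329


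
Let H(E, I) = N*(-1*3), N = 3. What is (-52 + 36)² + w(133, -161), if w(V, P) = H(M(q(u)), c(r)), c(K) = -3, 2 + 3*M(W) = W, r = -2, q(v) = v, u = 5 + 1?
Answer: 247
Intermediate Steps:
u = 6
M(W) = -⅔ + W/3
H(E, I) = -9 (H(E, I) = 3*(-1*3) = 3*(-3) = -9)
w(V, P) = -9
(-52 + 36)² + w(133, -161) = (-52 + 36)² - 9 = (-16)² - 9 = 256 - 9 = 247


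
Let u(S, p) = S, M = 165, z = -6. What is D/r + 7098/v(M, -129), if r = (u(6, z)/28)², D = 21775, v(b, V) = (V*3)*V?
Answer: 2630449822/5547 ≈ 4.7421e+5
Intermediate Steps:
v(b, V) = 3*V² (v(b, V) = (3*V)*V = 3*V²)
r = 9/196 (r = (6/28)² = (6*(1/28))² = (3/14)² = 9/196 ≈ 0.045918)
D/r + 7098/v(M, -129) = 21775/(9/196) + 7098/((3*(-129)²)) = 21775*(196/9) + 7098/((3*16641)) = 4267900/9 + 7098/49923 = 4267900/9 + 7098*(1/49923) = 4267900/9 + 2366/16641 = 2630449822/5547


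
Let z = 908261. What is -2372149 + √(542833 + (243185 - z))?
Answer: -2372149 + I*√122243 ≈ -2.3721e+6 + 349.63*I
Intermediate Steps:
-2372149 + √(542833 + (243185 - z)) = -2372149 + √(542833 + (243185 - 1*908261)) = -2372149 + √(542833 + (243185 - 908261)) = -2372149 + √(542833 - 665076) = -2372149 + √(-122243) = -2372149 + I*√122243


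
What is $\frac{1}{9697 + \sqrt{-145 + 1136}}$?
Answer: $\frac{9697}{94030818} - \frac{\sqrt{991}}{94030818} \approx 0.00010279$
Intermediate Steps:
$\frac{1}{9697 + \sqrt{-145 + 1136}} = \frac{1}{9697 + \sqrt{991}}$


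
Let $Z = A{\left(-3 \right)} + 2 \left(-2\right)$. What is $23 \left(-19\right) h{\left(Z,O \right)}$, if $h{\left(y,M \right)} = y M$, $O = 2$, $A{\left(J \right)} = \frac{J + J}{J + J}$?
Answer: $2622$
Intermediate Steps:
$A{\left(J \right)} = 1$ ($A{\left(J \right)} = \frac{2 J}{2 J} = 2 J \frac{1}{2 J} = 1$)
$Z = -3$ ($Z = 1 + 2 \left(-2\right) = 1 - 4 = -3$)
$h{\left(y,M \right)} = M y$
$23 \left(-19\right) h{\left(Z,O \right)} = 23 \left(-19\right) 2 \left(-3\right) = \left(-437\right) \left(-6\right) = 2622$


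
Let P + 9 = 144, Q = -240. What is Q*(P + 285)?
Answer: -100800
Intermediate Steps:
P = 135 (P = -9 + 144 = 135)
Q*(P + 285) = -240*(135 + 285) = -240*420 = -100800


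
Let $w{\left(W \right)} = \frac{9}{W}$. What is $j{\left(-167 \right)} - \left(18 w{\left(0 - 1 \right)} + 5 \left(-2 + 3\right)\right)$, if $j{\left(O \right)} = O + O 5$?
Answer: $-845$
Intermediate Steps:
$j{\left(O \right)} = 6 O$ ($j{\left(O \right)} = O + 5 O = 6 O$)
$j{\left(-167 \right)} - \left(18 w{\left(0 - 1 \right)} + 5 \left(-2 + 3\right)\right) = 6 \left(-167\right) - \left(18 \frac{9}{0 - 1} + 5 \left(-2 + 3\right)\right) = -1002 - \left(18 \frac{9}{-1} + 5 \cdot 1\right) = -1002 - \left(18 \cdot 9 \left(-1\right) + 5\right) = -1002 - \left(18 \left(-9\right) + 5\right) = -1002 - \left(-162 + 5\right) = -1002 - -157 = -1002 + 157 = -845$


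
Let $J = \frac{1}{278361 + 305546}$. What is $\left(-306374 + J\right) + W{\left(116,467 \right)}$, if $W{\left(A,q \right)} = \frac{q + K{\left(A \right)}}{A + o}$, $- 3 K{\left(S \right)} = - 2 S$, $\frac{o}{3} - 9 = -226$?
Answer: $- \frac{287125700283416}{937170735} \approx -3.0638 \cdot 10^{5}$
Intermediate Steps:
$o = -651$ ($o = 27 + 3 \left(-226\right) = 27 - 678 = -651$)
$K{\left(S \right)} = \frac{2 S}{3}$ ($K{\left(S \right)} = - \frac{\left(-2\right) S}{3} = \frac{2 S}{3}$)
$W{\left(A,q \right)} = \frac{q + \frac{2 A}{3}}{-651 + A}$ ($W{\left(A,q \right)} = \frac{q + \frac{2 A}{3}}{A - 651} = \frac{q + \frac{2 A}{3}}{-651 + A}$)
$J = \frac{1}{583907} \approx 1.7126 \cdot 10^{-6}$
$\left(-306374 + J\right) + W{\left(116,467 \right)} = \left(-306374 + \frac{1}{583907}\right) + \frac{467 + \frac{2}{3} \cdot 116}{-651 + 116} = - \frac{178893923217}{583907} + \frac{467 + \frac{232}{3}}{-535} = - \frac{178893923217}{583907} - \frac{1633}{1605} = - \frac{287125700283416}{937170735}$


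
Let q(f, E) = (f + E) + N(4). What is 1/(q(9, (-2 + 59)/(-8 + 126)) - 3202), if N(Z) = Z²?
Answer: -118/374829 ≈ -0.00031481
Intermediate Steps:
q(f, E) = 16 + E + f (q(f, E) = (f + E) + 4² = (E + f) + 16 = 16 + E + f)
1/(q(9, (-2 + 59)/(-8 + 126)) - 3202) = 1/((16 + (-2 + 59)/(-8 + 126) + 9) - 3202) = 1/((16 + 57/118 + 9) - 3202) = 1/(3007/118 - 3202) = 1/(-374829/118) = -118/374829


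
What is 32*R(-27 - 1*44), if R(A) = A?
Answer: -2272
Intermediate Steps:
32*R(-27 - 1*44) = 32*(-27 - 1*44) = 32*(-27 - 44) = 32*(-71) = -2272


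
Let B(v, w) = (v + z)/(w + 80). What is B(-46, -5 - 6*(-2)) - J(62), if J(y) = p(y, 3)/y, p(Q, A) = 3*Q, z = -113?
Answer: -140/29 ≈ -4.8276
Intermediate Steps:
J(y) = 3 (J(y) = (3*y)/y = 3)
B(v, w) = (-113 + v)/(80 + w) (B(v, w) = (v - 113)/(w + 80) = (-113 + v)/(80 + w))
B(-46, -5 - 6*(-2)) - J(62) = (-113 - 46)/(80 + (-5 - 6*(-2))) - 1*3 = -159/(80 + (-5 + 12)) - 3 = -159/(80 + 7) - 3 = -159/87 - 3 = (1/87)*(-159) - 3 = -53/29 - 3 = -140/29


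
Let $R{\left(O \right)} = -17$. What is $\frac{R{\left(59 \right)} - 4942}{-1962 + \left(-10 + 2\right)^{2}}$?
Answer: $\frac{4959}{1898} \approx 2.6128$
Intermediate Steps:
$\frac{R{\left(59 \right)} - 4942}{-1962 + \left(-10 + 2\right)^{2}} = \frac{-17 - 4942}{-1962 + \left(-10 + 2\right)^{2}} = - \frac{4959}{-1962 + \left(-8\right)^{2}} = - \frac{4959}{-1962 + 64} = - \frac{4959}{-1898} = \left(-4959\right) \left(- \frac{1}{1898}\right) = \frac{4959}{1898}$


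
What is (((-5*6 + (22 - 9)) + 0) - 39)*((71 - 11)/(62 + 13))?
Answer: -224/5 ≈ -44.800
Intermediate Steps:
(((-5*6 + (22 - 9)) + 0) - 39)*((71 - 11)/(62 + 13)) = (((-30 + 13) + 0) - 39)*(60/75) = ((-17 + 0) - 39)*(60*(1/75)) = (-17 - 39)*(4/5) = -56*4/5 = -224/5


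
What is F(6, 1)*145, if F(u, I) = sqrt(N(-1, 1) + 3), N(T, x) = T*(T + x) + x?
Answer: 290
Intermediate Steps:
N(T, x) = x + T*(T + x)
F(u, I) = 2 (F(u, I) = sqrt((1 + (-1)**2 - 1*1) + 3) = sqrt((1 + 1 - 1) + 3) = sqrt(1 + 3) = sqrt(4) = 2)
F(6, 1)*145 = 2*145 = 290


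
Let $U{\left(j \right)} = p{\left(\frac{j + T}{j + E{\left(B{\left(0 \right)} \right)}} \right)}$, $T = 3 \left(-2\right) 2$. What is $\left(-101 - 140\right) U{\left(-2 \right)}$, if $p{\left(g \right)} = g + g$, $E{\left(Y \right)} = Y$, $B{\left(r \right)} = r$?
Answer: $-3374$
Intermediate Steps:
$T = -12$ ($T = \left(-6\right) 2 = -12$)
$p{\left(g \right)} = 2 g$
$U{\left(j \right)} = \frac{2 \left(-12 + j\right)}{j}$ ($U{\left(j \right)} = 2 \frac{j - 12}{j + 0} = 2 \frac{-12 + j}{j} = \frac{2 \left(-12 + j\right)}{j}$)
$\left(-101 - 140\right) U{\left(-2 \right)} = \left(-101 - 140\right) \left(2 - \frac{24}{-2}\right) = - 241 \left(2 - -12\right) = - 241 \left(2 + 12\right) = \left(-241\right) 14 = -3374$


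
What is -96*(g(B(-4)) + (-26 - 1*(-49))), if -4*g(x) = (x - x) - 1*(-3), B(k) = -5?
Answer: -2136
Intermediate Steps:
g(x) = -3/4 (g(x) = -((x - x) - 1*(-3))/4 = -(0 + 3)/4 = -1/4*3 = -3/4)
-96*(g(B(-4)) + (-26 - 1*(-49))) = -96*(-3/4 + (-26 - 1*(-49))) = -96*(-3/4 + (-26 + 49)) = -96*(-3/4 + 23) = -96*89/4 = -2136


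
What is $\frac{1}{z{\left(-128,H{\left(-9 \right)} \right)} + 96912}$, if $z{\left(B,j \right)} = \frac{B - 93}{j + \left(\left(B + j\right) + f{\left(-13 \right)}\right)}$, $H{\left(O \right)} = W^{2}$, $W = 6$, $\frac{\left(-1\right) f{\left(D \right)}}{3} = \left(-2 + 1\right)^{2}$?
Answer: $\frac{59}{5718029} \approx 1.0318 \cdot 10^{-5}$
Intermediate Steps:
$f{\left(D \right)} = -3$ ($f{\left(D \right)} = - 3 \left(-2 + 1\right)^{2} = - 3 \left(-1\right)^{2} = \left(-3\right) 1 = -3$)
$H{\left(O \right)} = 36$ ($H{\left(O \right)} = 6^{2} = 36$)
$z{\left(B,j \right)} = \frac{-93 + B}{-3 + B + 2 j}$ ($z{\left(B,j \right)} = \frac{B - 93}{j - \left(3 - B - j\right)} = \frac{-93 + B}{j + \left(-3 + B + j\right)} = \frac{-93 + B}{-3 + B + 2 j}$)
$\frac{1}{z{\left(-128,H{\left(-9 \right)} \right)} + 96912} = \frac{1}{\frac{-93 - 128}{-3 - 128 + 2 \cdot 36} + 96912} = \frac{1}{\frac{1}{-3 - 128 + 72} \left(-221\right) + 96912} = \frac{1}{\frac{1}{-59} \left(-221\right) + 96912} = \frac{1}{\left(- \frac{1}{59}\right) \left(-221\right) + 96912} = \frac{1}{\frac{221}{59} + 96912} = \frac{1}{\frac{5718029}{59}} = \frac{59}{5718029}$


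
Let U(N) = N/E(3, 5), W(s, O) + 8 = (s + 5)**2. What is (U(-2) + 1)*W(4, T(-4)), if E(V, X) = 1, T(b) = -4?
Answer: -73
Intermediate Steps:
W(s, O) = -8 + (5 + s)**2 (W(s, O) = -8 + (s + 5)**2 = -8 + (5 + s)**2)
U(N) = N (U(N) = N/1 = N*1 = N)
(U(-2) + 1)*W(4, T(-4)) = (-2 + 1)*(-8 + (5 + 4)**2) = -(-8 + 9**2) = -(-8 + 81) = -1*73 = -73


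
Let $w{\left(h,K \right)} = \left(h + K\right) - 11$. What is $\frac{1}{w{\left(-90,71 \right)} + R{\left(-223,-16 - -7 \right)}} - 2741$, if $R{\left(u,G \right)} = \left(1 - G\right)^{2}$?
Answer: $- \frac{191869}{70} \approx -2741.0$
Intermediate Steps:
$w{\left(h,K \right)} = -11 + K + h$ ($w{\left(h,K \right)} = \left(K + h\right) - 11 = -11 + K + h$)
$\frac{1}{w{\left(-90,71 \right)} + R{\left(-223,-16 - -7 \right)}} - 2741 = \frac{1}{\left(-11 + 71 - 90\right) + \left(-1 - 9\right)^{2}} - 2741 = \frac{1}{-30 + \left(-1 + \left(-16 + 7\right)\right)^{2}} - 2741 = \frac{1}{-30 + \left(-1 - 9\right)^{2}} - 2741 = \frac{1}{-30 + \left(-10\right)^{2}} - 2741 = \frac{1}{-30 + 100} - 2741 = \frac{1}{70} - 2741 = - \frac{191869}{70}$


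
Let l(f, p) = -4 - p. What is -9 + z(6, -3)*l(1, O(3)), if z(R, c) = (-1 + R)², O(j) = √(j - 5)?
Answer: -109 - 25*I*√2 ≈ -109.0 - 35.355*I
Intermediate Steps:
O(j) = √(-5 + j)
-9 + z(6, -3)*l(1, O(3)) = -9 + (-1 + 6)²*(-4 - √(-5 + 3)) = -9 + 5²*(-4 - √(-2)) = -9 + 25*(-4 - I*√2) = -9 + (-100 - 25*I*√2) = -109 - 25*I*√2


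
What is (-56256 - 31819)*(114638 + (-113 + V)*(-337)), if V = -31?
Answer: -14370845450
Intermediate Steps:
(-56256 - 31819)*(114638 + (-113 + V)*(-337)) = (-56256 - 31819)*(114638 + (-113 - 31)*(-337)) = -88075*(114638 - 144*(-337)) = -88075*(114638 + 48528) = -88075*163166 = -14370845450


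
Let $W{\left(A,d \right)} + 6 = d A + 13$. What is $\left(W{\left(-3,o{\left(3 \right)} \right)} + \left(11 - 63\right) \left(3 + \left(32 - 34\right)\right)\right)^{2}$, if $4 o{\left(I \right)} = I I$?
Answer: $\frac{42849}{16} \approx 2678.1$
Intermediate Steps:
$o{\left(I \right)} = \frac{I^{2}}{4}$ ($o{\left(I \right)} = \frac{I I}{4} = \frac{I^{2}}{4}$)
$W{\left(A,d \right)} = 7 + A d$ ($W{\left(A,d \right)} = -6 + \left(d A + 13\right) = -6 + \left(A d + 13\right) = -6 + \left(13 + A d\right) = 7 + A d$)
$\left(W{\left(-3,o{\left(3 \right)} \right)} + \left(11 - 63\right) \left(3 + \left(32 - 34\right)\right)\right)^{2} = \left(\left(7 - 3 \frac{3^{2}}{4}\right) + \left(11 - 63\right) \left(3 + \left(32 - 34\right)\right)\right)^{2} = \left(\left(7 - 3 \cdot \frac{1}{4} \cdot 9\right) - 52 \left(3 - 2\right)\right)^{2} = \left(\left(7 - \frac{27}{4}\right) - 52\right)^{2} = \left(\frac{1}{4} - 52\right)^{2} = \left(- \frac{207}{4}\right)^{2} = \frac{42849}{16}$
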